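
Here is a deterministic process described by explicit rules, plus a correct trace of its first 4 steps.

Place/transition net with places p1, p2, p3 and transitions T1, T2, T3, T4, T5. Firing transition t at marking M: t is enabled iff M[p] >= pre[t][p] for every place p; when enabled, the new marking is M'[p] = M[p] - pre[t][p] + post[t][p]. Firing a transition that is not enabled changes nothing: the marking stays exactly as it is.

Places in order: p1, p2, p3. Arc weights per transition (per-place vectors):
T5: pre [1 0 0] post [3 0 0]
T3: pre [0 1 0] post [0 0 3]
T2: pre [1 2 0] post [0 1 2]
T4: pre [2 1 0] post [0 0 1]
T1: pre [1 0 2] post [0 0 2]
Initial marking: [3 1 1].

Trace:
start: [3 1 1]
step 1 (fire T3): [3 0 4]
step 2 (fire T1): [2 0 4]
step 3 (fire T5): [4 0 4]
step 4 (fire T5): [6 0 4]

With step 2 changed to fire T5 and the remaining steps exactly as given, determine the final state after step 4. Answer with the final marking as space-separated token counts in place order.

(re-executing from step 2 with the substitution; state before step 2: [3 0 4])
step 2 (fire T5): [5 0 4]
step 3 (fire T5): [7 0 4]
step 4 (fire T5): [9 0 4]

9 0 4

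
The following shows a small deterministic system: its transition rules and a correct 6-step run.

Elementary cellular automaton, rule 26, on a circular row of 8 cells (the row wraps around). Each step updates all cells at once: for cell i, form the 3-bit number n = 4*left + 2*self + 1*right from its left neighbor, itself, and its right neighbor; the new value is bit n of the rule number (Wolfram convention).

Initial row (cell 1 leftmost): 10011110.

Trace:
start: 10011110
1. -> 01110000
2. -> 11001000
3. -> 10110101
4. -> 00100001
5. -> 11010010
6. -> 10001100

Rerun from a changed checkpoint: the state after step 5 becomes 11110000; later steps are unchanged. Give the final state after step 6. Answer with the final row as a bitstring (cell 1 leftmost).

10001001

state after step 5 := 11110000
6. -> 10001001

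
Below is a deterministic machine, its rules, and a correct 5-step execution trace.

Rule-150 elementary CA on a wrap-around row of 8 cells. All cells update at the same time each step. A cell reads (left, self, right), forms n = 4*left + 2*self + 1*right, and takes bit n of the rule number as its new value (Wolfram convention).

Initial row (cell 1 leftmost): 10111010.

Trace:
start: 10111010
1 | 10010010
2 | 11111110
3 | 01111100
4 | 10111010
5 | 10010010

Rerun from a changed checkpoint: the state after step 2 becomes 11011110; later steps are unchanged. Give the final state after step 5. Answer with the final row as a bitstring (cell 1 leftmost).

00111111

state after step 2 := 11011110
3 | 00001100
4 | 00010010
5 | 00111111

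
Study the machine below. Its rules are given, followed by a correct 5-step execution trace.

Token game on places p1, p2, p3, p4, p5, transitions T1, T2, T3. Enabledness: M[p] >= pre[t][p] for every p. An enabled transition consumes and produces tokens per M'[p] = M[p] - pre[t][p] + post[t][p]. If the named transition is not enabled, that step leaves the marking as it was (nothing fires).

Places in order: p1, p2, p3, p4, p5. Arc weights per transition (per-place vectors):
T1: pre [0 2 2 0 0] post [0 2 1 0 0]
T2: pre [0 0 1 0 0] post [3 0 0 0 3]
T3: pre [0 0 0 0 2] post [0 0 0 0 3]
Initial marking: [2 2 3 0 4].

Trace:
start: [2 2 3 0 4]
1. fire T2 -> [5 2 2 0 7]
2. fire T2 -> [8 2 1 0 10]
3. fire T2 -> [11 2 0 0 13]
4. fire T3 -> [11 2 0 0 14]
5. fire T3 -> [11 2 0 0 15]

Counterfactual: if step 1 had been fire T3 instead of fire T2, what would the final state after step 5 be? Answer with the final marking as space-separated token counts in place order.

(re-executing from step 1 with the substitution; state before step 1: [2 2 3 0 4])
1. fire T3 -> [2 2 3 0 5]
2. fire T2 -> [5 2 2 0 8]
3. fire T2 -> [8 2 1 0 11]
4. fire T3 -> [8 2 1 0 12]
5. fire T3 -> [8 2 1 0 13]

8 2 1 0 13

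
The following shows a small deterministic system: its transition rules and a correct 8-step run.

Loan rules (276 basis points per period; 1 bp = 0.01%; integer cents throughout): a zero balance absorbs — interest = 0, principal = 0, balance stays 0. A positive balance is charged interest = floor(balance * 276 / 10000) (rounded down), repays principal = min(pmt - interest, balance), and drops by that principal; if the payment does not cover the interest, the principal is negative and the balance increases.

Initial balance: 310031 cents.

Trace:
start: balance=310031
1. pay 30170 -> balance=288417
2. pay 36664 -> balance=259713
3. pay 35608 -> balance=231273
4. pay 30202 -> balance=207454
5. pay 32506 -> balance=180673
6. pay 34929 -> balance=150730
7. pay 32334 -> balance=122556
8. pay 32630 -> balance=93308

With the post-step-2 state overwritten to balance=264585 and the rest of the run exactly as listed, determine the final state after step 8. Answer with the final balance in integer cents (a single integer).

99044

state after step 2 := balance=264585
3. pay 35608 -> balance=236279
4. pay 30202 -> balance=212598
5. pay 32506 -> balance=185959
6. pay 34929 -> balance=156162
7. pay 32334 -> balance=128138
8. pay 32630 -> balance=99044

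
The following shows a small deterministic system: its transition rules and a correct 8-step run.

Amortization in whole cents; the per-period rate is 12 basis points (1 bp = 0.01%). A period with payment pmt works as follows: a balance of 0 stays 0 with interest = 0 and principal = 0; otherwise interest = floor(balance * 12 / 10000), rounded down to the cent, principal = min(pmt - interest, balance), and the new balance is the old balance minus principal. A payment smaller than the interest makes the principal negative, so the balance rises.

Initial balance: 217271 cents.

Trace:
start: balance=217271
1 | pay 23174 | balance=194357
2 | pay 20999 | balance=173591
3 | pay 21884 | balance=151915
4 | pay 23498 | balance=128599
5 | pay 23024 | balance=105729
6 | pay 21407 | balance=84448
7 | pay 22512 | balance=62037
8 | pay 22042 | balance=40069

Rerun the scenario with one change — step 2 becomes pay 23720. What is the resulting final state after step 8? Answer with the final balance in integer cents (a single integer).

37330

(re-executing from step 2 with the substitution; state before step 2: balance=194357)
2 | pay 23720 | balance=170870
3 | pay 21884 | balance=149191
4 | pay 23498 | balance=125872
5 | pay 23024 | balance=102999
6 | pay 21407 | balance=81715
7 | pay 22512 | balance=59301
8 | pay 22042 | balance=37330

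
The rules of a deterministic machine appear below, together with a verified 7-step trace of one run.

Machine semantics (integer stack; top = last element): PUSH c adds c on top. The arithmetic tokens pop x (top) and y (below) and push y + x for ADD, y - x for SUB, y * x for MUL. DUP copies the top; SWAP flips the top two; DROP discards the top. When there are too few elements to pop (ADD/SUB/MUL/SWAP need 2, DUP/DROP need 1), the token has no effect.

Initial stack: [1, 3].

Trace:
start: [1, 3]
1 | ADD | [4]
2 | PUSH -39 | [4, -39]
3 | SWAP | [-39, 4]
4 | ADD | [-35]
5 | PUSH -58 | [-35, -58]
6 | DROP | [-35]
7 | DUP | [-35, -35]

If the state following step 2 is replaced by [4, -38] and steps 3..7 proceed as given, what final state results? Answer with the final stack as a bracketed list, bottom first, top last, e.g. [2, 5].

[-34, -34]

state after step 2 := [4, -38]
3 | SWAP | [-38, 4]
4 | ADD | [-34]
5 | PUSH -58 | [-34, -58]
6 | DROP | [-34]
7 | DUP | [-34, -34]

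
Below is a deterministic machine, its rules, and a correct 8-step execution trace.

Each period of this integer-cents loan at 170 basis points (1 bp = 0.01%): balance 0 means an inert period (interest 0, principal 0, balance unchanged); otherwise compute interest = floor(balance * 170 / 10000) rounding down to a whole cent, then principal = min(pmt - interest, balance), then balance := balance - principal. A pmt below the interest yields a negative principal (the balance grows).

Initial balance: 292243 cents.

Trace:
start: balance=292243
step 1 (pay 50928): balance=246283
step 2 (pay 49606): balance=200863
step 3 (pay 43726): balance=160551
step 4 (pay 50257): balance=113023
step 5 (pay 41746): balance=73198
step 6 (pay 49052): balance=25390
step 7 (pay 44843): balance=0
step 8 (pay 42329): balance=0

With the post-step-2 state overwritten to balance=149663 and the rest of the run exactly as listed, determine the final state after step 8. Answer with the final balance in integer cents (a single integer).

0

state after step 2 := balance=149663
step 3 (pay 43726): balance=108481
step 4 (pay 50257): balance=60068
step 5 (pay 41746): balance=19343
step 6 (pay 49052): balance=0
step 7 (pay 44843): balance=0
step 8 (pay 42329): balance=0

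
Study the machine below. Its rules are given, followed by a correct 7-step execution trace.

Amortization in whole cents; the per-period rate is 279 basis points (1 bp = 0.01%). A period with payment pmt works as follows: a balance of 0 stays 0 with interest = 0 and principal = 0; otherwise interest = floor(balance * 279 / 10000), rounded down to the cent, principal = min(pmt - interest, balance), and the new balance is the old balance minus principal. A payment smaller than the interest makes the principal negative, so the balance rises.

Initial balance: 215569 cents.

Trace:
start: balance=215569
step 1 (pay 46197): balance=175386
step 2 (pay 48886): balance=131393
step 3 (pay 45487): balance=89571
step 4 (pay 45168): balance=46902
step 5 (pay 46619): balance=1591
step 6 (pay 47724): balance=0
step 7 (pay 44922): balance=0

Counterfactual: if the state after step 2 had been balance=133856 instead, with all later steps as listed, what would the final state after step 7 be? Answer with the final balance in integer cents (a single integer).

0

state after step 2 := balance=133856
step 3 (pay 45487): balance=92103
step 4 (pay 45168): balance=49504
step 5 (pay 46619): balance=4266
step 6 (pay 47724): balance=0
step 7 (pay 44922): balance=0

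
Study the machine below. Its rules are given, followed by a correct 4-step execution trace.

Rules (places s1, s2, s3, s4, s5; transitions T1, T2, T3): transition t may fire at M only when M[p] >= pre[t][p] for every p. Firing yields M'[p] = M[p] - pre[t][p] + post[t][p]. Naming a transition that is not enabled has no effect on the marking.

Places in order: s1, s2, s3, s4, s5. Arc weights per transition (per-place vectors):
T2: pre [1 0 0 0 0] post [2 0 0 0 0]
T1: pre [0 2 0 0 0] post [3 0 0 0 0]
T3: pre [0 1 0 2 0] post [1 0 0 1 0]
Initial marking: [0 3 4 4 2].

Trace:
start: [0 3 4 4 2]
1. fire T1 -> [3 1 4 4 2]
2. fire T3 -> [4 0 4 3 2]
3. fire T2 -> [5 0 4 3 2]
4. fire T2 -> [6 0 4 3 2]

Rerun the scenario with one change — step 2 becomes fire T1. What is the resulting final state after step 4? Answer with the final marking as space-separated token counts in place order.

5 1 4 4 2

(re-executing from step 2 with the substitution; state before step 2: [3 1 4 4 2])
2. fire T1 -> [3 1 4 4 2]
3. fire T2 -> [4 1 4 4 2]
4. fire T2 -> [5 1 4 4 2]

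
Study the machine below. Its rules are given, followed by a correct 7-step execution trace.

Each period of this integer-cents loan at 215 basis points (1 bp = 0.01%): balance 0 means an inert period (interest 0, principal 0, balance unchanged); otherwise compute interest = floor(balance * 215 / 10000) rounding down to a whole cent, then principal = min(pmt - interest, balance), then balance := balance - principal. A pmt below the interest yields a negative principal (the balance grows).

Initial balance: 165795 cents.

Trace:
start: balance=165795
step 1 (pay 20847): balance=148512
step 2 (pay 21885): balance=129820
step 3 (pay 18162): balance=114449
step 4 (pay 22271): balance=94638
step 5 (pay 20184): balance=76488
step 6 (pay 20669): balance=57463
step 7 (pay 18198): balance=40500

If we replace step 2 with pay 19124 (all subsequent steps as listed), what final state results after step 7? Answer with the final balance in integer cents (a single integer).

(re-executing from step 2 with the substitution; state before step 2: balance=148512)
step 2 (pay 19124): balance=132581
step 3 (pay 18162): balance=117269
step 4 (pay 22271): balance=97519
step 5 (pay 20184): balance=79431
step 6 (pay 20669): balance=60469
step 7 (pay 18198): balance=43571

43571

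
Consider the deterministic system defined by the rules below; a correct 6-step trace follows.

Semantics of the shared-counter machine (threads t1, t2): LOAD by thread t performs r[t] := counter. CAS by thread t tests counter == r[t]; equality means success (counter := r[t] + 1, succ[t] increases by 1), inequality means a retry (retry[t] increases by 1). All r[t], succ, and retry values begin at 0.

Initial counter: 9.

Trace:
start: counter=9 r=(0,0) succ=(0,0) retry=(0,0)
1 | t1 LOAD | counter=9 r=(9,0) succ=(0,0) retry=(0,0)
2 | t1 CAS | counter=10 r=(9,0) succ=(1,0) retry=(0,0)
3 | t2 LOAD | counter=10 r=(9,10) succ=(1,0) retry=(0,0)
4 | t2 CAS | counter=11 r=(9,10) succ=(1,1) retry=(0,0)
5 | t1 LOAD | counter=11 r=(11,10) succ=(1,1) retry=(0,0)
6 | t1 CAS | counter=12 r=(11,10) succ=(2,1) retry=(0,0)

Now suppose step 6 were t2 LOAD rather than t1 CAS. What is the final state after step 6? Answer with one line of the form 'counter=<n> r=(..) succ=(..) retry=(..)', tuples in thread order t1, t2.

(re-executing from step 6 with the substitution; state before step 6: counter=11 r=(11,10) succ=(1,1) retry=(0,0))
6 | t2 LOAD | counter=11 r=(11,11) succ=(1,1) retry=(0,0)

counter=11 r=(11,11) succ=(1,1) retry=(0,0)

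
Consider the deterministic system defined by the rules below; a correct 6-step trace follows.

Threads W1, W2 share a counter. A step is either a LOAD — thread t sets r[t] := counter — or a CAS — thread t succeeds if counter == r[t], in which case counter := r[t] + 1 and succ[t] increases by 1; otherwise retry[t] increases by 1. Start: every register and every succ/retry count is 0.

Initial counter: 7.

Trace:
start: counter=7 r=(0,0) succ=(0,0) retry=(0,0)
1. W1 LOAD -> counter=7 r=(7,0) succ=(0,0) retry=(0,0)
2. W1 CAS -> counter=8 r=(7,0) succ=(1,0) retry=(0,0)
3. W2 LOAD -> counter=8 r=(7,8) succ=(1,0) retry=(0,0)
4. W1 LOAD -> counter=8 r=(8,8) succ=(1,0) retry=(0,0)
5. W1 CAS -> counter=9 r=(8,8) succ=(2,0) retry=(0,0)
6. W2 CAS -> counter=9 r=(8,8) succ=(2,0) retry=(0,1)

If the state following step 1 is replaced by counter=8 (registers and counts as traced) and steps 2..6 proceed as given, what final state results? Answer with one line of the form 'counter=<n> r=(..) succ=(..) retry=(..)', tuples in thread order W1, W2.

counter=9 r=(8,8) succ=(1,0) retry=(1,1)

state after step 1 := counter=8 r=(7,0) succ=(0,0) retry=(0,0)
2. W1 CAS -> counter=8 r=(7,0) succ=(0,0) retry=(1,0)
3. W2 LOAD -> counter=8 r=(7,8) succ=(0,0) retry=(1,0)
4. W1 LOAD -> counter=8 r=(8,8) succ=(0,0) retry=(1,0)
5. W1 CAS -> counter=9 r=(8,8) succ=(1,0) retry=(1,0)
6. W2 CAS -> counter=9 r=(8,8) succ=(1,0) retry=(1,1)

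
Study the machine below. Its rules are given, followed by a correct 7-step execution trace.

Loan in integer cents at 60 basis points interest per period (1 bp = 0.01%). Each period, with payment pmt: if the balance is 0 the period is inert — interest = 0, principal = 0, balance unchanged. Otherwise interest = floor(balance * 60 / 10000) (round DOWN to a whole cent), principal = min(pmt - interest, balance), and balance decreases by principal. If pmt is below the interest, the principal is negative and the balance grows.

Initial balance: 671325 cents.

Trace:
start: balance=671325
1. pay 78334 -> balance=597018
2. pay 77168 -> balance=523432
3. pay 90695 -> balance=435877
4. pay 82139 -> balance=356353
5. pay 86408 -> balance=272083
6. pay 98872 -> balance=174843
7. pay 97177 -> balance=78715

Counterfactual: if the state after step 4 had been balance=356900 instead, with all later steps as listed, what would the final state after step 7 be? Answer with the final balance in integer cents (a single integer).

state after step 4 := balance=356900
5. pay 86408 -> balance=272633
6. pay 98872 -> balance=175396
7. pay 97177 -> balance=79271

79271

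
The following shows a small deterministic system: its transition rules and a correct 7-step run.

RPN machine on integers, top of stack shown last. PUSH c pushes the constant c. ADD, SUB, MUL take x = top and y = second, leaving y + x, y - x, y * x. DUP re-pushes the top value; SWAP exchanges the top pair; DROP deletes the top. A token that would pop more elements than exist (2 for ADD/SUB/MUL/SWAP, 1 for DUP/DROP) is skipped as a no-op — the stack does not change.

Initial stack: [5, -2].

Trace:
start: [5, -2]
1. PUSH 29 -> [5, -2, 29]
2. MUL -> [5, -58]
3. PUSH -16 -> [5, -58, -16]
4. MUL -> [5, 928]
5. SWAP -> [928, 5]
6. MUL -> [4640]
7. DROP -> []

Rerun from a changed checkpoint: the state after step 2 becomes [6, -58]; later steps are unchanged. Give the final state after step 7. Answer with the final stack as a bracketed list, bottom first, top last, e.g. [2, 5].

[]

state after step 2 := [6, -58]
3. PUSH -16 -> [6, -58, -16]
4. MUL -> [6, 928]
5. SWAP -> [928, 6]
6. MUL -> [5568]
7. DROP -> []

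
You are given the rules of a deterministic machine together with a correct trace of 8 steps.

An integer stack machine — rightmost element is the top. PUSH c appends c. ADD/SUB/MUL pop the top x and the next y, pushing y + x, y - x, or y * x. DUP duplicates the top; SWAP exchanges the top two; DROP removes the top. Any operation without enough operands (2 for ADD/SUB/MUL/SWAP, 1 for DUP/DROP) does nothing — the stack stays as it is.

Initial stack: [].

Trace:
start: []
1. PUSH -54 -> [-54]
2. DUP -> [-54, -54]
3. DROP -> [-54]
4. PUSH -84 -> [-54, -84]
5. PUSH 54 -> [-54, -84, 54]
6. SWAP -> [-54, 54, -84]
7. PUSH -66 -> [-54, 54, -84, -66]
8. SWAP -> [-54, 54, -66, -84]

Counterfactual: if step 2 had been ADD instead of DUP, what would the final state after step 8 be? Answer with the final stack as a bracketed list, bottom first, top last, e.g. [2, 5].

(re-executing from step 2 with the substitution; state before step 2: [-54])
2. ADD -> [-54]
3. DROP -> []
4. PUSH -84 -> [-84]
5. PUSH 54 -> [-84, 54]
6. SWAP -> [54, -84]
7. PUSH -66 -> [54, -84, -66]
8. SWAP -> [54, -66, -84]

[54, -66, -84]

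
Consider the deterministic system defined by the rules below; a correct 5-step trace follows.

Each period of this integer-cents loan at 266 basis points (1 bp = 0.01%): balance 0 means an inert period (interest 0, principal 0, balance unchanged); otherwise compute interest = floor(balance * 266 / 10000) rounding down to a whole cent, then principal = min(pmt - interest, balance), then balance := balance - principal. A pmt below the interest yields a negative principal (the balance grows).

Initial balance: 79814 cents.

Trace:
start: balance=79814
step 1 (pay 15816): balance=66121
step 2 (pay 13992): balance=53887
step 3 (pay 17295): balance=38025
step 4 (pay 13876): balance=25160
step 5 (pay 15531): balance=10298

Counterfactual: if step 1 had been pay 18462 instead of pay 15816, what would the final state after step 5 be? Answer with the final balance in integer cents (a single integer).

(re-executing from step 1 with the substitution; state before step 1: balance=79814)
step 1 (pay 18462): balance=63475
step 2 (pay 13992): balance=51171
step 3 (pay 17295): balance=35237
step 4 (pay 13876): balance=22298
step 5 (pay 15531): balance=7360

7360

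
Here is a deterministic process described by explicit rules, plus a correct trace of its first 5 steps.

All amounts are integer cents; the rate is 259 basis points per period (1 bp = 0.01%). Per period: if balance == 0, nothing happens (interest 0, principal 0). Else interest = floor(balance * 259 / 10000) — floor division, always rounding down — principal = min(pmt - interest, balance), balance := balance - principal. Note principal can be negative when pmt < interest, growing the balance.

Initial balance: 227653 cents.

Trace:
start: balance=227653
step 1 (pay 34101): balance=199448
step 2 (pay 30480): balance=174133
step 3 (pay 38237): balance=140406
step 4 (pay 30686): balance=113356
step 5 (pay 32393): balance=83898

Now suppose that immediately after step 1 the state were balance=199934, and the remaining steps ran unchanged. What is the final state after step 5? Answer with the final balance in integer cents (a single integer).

state after step 1 := balance=199934
step 2 (pay 30480): balance=174632
step 3 (pay 38237): balance=140917
step 4 (pay 30686): balance=113880
step 5 (pay 32393): balance=84436

84436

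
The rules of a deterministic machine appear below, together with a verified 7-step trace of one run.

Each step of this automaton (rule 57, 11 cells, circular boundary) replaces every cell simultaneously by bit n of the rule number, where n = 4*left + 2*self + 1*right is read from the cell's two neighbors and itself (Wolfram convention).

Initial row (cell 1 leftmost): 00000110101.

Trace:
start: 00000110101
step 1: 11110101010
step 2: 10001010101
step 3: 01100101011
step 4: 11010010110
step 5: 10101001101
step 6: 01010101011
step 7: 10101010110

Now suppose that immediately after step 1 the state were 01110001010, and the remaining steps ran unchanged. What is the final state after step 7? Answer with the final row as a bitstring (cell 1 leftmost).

00101010101

state after step 1 := 01110001010
step 2: 01001100101
step 3: 10101010010
step 4: 01010101001
step 5: 10101010100
step 6: 01010101010
step 7: 00101010101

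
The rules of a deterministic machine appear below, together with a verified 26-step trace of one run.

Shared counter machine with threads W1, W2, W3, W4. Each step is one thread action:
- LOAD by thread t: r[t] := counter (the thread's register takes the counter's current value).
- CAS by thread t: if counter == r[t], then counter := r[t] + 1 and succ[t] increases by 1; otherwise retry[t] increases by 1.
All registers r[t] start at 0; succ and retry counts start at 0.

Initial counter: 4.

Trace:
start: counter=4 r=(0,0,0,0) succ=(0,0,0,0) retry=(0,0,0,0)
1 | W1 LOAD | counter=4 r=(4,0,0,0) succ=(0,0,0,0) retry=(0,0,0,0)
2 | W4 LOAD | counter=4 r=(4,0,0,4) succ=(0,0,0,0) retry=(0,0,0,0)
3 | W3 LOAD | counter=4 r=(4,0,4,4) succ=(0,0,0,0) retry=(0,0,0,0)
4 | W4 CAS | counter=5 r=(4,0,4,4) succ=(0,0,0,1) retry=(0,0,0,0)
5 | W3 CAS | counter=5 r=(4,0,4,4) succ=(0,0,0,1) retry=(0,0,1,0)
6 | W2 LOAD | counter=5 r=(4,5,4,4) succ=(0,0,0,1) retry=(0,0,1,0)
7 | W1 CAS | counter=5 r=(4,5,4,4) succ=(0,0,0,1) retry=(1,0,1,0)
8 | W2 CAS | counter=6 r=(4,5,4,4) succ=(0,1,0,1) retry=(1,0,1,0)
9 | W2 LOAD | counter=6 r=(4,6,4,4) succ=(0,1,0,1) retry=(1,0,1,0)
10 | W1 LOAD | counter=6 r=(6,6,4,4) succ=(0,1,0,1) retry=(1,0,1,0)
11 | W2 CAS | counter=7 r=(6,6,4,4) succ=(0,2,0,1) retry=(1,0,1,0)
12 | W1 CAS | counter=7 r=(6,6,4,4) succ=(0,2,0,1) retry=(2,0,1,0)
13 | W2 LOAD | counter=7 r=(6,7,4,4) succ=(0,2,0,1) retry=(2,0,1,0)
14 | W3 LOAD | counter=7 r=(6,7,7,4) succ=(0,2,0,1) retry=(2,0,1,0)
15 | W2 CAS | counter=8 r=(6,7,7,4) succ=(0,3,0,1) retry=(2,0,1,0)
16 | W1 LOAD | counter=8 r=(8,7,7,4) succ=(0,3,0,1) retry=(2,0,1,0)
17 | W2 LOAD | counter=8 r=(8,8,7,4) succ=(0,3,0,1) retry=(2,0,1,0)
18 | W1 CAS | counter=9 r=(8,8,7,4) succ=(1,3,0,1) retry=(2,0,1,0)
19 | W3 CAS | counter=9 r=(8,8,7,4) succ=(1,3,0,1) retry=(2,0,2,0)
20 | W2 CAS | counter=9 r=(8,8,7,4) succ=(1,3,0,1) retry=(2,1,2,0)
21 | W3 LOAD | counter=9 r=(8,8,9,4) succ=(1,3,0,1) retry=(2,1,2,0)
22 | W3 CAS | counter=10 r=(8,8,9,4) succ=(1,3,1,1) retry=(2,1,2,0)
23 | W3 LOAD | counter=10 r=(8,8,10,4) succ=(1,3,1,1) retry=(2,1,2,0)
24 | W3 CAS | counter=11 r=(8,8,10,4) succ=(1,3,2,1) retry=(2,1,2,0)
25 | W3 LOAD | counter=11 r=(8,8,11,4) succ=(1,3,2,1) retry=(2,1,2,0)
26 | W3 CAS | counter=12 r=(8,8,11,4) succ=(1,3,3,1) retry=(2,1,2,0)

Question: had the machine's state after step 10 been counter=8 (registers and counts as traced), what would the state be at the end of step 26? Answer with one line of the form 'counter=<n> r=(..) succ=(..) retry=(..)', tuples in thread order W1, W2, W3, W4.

state after step 10 := counter=8 r=(6,6,4,4) succ=(0,1,0,1) retry=(1,0,1,0)
11 | W2 CAS | counter=8 r=(6,6,4,4) succ=(0,1,0,1) retry=(1,1,1,0)
12 | W1 CAS | counter=8 r=(6,6,4,4) succ=(0,1,0,1) retry=(2,1,1,0)
13 | W2 LOAD | counter=8 r=(6,8,4,4) succ=(0,1,0,1) retry=(2,1,1,0)
14 | W3 LOAD | counter=8 r=(6,8,8,4) succ=(0,1,0,1) retry=(2,1,1,0)
15 | W2 CAS | counter=9 r=(6,8,8,4) succ=(0,2,0,1) retry=(2,1,1,0)
16 | W1 LOAD | counter=9 r=(9,8,8,4) succ=(0,2,0,1) retry=(2,1,1,0)
17 | W2 LOAD | counter=9 r=(9,9,8,4) succ=(0,2,0,1) retry=(2,1,1,0)
18 | W1 CAS | counter=10 r=(9,9,8,4) succ=(1,2,0,1) retry=(2,1,1,0)
19 | W3 CAS | counter=10 r=(9,9,8,4) succ=(1,2,0,1) retry=(2,1,2,0)
20 | W2 CAS | counter=10 r=(9,9,8,4) succ=(1,2,0,1) retry=(2,2,2,0)
21 | W3 LOAD | counter=10 r=(9,9,10,4) succ=(1,2,0,1) retry=(2,2,2,0)
22 | W3 CAS | counter=11 r=(9,9,10,4) succ=(1,2,1,1) retry=(2,2,2,0)
23 | W3 LOAD | counter=11 r=(9,9,11,4) succ=(1,2,1,1) retry=(2,2,2,0)
24 | W3 CAS | counter=12 r=(9,9,11,4) succ=(1,2,2,1) retry=(2,2,2,0)
25 | W3 LOAD | counter=12 r=(9,9,12,4) succ=(1,2,2,1) retry=(2,2,2,0)
26 | W3 CAS | counter=13 r=(9,9,12,4) succ=(1,2,3,1) retry=(2,2,2,0)

counter=13 r=(9,9,12,4) succ=(1,2,3,1) retry=(2,2,2,0)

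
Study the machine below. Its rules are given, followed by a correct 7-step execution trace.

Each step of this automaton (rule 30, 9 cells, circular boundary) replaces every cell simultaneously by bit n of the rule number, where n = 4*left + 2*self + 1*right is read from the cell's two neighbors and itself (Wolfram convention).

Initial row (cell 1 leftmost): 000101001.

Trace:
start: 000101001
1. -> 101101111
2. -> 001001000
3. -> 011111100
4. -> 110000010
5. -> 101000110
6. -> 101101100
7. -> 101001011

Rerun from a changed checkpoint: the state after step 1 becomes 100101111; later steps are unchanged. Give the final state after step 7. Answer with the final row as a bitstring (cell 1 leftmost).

010010000

state after step 1 := 100101111
2. -> 011101000
3. -> 110001100
4. -> 101011011
5. -> 001010010
6. -> 011011111
7. -> 010010000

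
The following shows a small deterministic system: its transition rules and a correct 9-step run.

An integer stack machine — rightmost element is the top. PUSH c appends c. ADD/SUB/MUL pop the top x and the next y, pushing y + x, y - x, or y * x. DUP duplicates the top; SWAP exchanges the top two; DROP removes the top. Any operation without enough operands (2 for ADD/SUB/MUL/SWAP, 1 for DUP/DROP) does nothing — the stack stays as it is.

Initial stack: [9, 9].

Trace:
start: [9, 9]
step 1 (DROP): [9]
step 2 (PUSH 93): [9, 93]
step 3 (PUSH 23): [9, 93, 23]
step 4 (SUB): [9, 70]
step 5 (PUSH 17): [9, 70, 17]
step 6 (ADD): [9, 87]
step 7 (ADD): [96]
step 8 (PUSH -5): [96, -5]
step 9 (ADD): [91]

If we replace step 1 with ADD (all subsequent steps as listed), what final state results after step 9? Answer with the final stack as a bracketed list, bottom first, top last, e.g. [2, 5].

[100]

(re-executing from step 1 with the substitution; state before step 1: [9, 9])
step 1 (ADD): [18]
step 2 (PUSH 93): [18, 93]
step 3 (PUSH 23): [18, 93, 23]
step 4 (SUB): [18, 70]
step 5 (PUSH 17): [18, 70, 17]
step 6 (ADD): [18, 87]
step 7 (ADD): [105]
step 8 (PUSH -5): [105, -5]
step 9 (ADD): [100]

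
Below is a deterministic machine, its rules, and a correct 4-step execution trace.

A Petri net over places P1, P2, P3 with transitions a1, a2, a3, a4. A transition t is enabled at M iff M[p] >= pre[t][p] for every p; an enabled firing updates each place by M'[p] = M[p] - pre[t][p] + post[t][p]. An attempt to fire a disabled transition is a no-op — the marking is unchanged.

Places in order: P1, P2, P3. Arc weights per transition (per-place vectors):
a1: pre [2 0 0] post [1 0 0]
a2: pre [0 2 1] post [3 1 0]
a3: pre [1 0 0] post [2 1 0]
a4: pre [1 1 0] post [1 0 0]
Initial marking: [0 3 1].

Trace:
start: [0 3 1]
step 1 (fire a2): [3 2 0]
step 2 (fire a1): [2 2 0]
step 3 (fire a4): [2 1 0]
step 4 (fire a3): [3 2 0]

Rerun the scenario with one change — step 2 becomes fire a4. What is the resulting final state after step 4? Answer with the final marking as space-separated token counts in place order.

(re-executing from step 2 with the substitution; state before step 2: [3 2 0])
step 2 (fire a4): [3 1 0]
step 3 (fire a4): [3 0 0]
step 4 (fire a3): [4 1 0]

4 1 0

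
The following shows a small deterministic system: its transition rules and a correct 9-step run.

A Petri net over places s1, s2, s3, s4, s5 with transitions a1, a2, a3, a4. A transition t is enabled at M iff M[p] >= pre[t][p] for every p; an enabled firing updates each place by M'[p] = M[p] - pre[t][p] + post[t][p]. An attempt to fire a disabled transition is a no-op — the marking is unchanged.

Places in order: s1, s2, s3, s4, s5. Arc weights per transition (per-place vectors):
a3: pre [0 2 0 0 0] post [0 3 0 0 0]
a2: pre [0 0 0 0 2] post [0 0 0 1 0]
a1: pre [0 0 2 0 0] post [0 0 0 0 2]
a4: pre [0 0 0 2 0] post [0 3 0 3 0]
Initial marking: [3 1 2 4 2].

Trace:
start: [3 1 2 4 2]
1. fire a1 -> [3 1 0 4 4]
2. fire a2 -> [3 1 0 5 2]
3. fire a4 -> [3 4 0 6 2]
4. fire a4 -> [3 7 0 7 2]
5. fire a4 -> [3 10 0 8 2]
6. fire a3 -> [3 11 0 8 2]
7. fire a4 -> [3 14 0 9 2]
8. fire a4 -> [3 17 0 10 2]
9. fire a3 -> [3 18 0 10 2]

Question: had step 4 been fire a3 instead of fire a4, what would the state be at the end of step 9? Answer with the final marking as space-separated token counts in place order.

3 16 0 9 2

(re-executing from step 4 with the substitution; state before step 4: [3 4 0 6 2])
4. fire a3 -> [3 5 0 6 2]
5. fire a4 -> [3 8 0 7 2]
6. fire a3 -> [3 9 0 7 2]
7. fire a4 -> [3 12 0 8 2]
8. fire a4 -> [3 15 0 9 2]
9. fire a3 -> [3 16 0 9 2]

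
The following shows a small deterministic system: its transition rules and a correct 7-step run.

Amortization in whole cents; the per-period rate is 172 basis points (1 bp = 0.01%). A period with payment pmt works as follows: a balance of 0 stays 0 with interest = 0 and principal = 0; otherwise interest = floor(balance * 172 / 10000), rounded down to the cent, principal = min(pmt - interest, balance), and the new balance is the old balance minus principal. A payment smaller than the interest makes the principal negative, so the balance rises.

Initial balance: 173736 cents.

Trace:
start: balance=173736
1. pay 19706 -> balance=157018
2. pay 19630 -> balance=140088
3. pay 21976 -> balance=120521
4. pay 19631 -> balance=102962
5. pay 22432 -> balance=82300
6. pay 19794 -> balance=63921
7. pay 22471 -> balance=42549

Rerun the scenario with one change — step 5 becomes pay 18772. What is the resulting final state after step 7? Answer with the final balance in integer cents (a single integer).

46336

(re-executing from step 5 with the substitution; state before step 5: balance=102962)
5. pay 18772 -> balance=85960
6. pay 19794 -> balance=67644
7. pay 22471 -> balance=46336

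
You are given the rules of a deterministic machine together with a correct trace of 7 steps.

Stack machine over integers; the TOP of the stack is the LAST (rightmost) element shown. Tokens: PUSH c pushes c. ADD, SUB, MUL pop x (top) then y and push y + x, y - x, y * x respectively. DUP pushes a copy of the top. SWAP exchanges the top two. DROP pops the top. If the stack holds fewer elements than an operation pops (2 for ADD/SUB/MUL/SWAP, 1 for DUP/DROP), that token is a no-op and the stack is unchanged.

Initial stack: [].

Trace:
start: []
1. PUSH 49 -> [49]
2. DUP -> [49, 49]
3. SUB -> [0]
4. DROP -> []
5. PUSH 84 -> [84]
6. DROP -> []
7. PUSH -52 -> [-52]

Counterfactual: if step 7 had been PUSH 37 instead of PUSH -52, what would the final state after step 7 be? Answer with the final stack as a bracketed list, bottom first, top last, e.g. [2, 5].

[37]

(re-executing from step 7 with the substitution; state before step 7: [])
7. PUSH 37 -> [37]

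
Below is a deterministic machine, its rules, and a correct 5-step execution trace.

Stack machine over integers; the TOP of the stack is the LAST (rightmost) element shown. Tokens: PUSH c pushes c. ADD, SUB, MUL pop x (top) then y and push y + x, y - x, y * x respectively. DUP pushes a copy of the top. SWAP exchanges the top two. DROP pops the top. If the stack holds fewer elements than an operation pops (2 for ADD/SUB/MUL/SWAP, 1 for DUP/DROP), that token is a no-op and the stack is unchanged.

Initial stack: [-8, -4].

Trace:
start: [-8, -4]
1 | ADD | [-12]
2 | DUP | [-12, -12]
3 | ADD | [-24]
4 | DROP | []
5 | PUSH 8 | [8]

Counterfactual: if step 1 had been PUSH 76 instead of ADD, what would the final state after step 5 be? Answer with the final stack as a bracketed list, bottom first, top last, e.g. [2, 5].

(re-executing from step 1 with the substitution; state before step 1: [-8, -4])
1 | PUSH 76 | [-8, -4, 76]
2 | DUP | [-8, -4, 76, 76]
3 | ADD | [-8, -4, 152]
4 | DROP | [-8, -4]
5 | PUSH 8 | [-8, -4, 8]

[-8, -4, 8]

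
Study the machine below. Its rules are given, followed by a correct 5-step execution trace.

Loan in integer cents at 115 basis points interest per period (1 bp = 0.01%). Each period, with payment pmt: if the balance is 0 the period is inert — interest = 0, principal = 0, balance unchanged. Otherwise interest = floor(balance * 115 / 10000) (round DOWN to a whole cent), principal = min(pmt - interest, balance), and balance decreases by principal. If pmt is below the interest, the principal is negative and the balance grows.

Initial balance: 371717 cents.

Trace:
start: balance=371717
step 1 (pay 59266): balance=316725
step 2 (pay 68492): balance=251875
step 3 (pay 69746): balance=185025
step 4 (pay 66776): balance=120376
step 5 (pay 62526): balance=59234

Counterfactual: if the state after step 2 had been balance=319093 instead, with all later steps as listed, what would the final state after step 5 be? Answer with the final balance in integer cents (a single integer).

128798

state after step 2 := balance=319093
step 3 (pay 69746): balance=253016
step 4 (pay 66776): balance=189149
step 5 (pay 62526): balance=128798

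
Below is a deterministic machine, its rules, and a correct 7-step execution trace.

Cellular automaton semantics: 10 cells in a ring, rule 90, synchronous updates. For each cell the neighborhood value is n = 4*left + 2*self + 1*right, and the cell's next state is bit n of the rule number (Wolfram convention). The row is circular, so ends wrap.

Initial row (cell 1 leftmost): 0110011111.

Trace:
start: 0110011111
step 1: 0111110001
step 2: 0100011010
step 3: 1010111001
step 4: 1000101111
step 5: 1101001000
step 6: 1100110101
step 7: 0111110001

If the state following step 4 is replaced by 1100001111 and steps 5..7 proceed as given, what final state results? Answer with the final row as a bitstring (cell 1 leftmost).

1000000111

state after step 4 := 1100001111
step 5: 0110011000
step 6: 1111111100
step 7: 1000000111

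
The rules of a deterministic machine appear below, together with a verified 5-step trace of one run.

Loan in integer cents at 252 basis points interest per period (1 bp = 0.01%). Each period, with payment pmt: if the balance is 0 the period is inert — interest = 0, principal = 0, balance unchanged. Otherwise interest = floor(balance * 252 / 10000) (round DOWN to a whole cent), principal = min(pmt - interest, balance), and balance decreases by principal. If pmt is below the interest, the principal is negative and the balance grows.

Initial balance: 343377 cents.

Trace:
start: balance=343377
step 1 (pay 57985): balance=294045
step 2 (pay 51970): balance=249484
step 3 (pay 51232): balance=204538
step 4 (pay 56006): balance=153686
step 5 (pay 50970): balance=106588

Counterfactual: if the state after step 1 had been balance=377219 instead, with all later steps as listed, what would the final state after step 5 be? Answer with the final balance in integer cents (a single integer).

state after step 1 := balance=377219
step 2 (pay 51970): balance=334754
step 3 (pay 51232): balance=291957
step 4 (pay 56006): balance=243308
step 5 (pay 50970): balance=198469

198469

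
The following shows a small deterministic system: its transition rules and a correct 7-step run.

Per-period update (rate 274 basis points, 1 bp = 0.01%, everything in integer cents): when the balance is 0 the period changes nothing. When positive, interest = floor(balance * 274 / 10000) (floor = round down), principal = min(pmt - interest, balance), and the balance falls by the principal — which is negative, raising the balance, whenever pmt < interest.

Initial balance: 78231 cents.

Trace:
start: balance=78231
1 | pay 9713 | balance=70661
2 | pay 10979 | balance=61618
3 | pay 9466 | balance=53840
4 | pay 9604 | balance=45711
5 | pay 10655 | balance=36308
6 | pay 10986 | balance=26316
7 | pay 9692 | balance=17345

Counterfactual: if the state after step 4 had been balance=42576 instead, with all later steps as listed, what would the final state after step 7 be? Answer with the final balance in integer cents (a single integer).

13945

state after step 4 := balance=42576
5 | pay 10655 | balance=33087
6 | pay 10986 | balance=23007
7 | pay 9692 | balance=13945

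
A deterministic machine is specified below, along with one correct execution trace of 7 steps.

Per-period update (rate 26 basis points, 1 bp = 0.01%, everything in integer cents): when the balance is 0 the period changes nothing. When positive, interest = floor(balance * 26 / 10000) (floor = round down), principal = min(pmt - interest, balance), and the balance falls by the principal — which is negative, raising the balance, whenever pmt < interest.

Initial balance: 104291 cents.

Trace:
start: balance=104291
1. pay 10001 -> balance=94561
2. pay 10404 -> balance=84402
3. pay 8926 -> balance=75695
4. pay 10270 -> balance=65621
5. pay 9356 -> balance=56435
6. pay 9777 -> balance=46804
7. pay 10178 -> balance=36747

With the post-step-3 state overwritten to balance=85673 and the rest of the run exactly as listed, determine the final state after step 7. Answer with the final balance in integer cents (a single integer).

46829

state after step 3 := balance=85673
4. pay 10270 -> balance=75625
5. pay 9356 -> balance=66465
6. pay 9777 -> balance=56860
7. pay 10178 -> balance=46829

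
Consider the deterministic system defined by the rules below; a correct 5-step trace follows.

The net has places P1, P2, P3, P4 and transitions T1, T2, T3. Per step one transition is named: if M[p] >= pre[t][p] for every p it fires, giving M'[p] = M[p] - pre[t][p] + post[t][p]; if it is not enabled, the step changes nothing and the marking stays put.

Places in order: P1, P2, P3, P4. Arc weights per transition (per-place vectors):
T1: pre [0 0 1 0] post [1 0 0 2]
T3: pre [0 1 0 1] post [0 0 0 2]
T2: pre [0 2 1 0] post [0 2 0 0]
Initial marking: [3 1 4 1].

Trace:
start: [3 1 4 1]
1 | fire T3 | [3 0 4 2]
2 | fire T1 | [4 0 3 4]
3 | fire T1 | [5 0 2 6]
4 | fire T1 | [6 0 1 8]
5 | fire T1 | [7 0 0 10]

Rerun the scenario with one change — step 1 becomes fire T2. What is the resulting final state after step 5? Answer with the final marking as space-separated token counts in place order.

(re-executing from step 1 with the substitution; state before step 1: [3 1 4 1])
1 | fire T2 | [3 1 4 1]
2 | fire T1 | [4 1 3 3]
3 | fire T1 | [5 1 2 5]
4 | fire T1 | [6 1 1 7]
5 | fire T1 | [7 1 0 9]

7 1 0 9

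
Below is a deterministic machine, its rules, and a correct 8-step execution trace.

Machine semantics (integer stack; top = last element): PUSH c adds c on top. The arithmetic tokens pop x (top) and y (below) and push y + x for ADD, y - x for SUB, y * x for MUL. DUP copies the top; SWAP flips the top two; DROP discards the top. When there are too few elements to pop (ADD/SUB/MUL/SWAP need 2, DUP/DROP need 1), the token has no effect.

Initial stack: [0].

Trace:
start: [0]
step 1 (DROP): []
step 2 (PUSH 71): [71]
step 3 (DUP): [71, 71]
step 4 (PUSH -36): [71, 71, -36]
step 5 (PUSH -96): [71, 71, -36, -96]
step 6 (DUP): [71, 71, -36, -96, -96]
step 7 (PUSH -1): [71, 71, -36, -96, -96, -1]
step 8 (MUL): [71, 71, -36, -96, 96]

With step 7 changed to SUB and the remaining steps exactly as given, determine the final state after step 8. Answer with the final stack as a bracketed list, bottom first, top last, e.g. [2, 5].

(re-executing from step 7 with the substitution; state before step 7: [71, 71, -36, -96, -96])
step 7 (SUB): [71, 71, -36, 0]
step 8 (MUL): [71, 71, 0]

[71, 71, 0]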